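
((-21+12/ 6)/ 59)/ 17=-19/ 1003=-0.02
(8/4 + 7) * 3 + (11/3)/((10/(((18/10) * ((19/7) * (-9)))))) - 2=3107/350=8.88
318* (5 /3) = 530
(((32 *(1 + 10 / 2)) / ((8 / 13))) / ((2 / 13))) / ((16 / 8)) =1014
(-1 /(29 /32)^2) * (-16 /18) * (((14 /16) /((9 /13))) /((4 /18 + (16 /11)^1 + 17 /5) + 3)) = 2562560 /15130431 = 0.17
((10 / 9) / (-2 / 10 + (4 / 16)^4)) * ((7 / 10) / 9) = -8960 / 20331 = -0.44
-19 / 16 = -1.19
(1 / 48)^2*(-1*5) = -5 / 2304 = -0.00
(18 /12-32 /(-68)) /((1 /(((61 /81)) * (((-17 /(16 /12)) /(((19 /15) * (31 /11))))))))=-224785 /42408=-5.30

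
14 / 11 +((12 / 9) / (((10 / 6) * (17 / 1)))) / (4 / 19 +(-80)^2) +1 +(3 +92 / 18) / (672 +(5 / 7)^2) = 19261242403213 / 8430181947495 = 2.28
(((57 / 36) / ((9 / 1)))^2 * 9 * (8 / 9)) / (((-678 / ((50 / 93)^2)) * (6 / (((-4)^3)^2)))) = -462080000 / 6412308057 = -0.07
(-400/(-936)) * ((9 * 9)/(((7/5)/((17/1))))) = 38250/91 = 420.33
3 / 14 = 0.21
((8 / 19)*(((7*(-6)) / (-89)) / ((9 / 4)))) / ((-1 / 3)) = -448 / 1691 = -0.26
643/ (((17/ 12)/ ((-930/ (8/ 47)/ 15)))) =-2810553/ 17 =-165326.65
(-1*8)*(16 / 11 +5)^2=-40328 / 121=-333.29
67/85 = 0.79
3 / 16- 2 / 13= 7 / 208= 0.03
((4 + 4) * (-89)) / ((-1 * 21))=712 / 21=33.90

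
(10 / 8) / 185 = 1 / 148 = 0.01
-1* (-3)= 3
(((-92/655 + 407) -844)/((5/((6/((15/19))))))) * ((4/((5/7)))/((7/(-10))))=87043408/16375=5315.63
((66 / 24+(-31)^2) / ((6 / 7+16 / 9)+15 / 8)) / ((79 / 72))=34972560 / 179567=194.76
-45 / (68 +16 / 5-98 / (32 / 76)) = 100 / 359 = 0.28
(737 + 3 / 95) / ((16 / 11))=506.71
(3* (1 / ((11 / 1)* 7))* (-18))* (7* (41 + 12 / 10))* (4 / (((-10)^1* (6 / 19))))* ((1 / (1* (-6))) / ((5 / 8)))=-96216 / 1375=-69.98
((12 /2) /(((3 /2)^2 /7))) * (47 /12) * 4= 2632 /9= 292.44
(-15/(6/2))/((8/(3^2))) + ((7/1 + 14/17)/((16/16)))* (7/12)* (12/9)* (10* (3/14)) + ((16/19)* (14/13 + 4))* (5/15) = 890791/100776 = 8.84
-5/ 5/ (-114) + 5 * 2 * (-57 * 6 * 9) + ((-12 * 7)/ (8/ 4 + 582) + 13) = -128022049/ 4161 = -30767.14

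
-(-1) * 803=803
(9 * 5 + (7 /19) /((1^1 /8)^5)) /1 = 12117.42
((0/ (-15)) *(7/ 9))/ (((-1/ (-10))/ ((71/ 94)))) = 0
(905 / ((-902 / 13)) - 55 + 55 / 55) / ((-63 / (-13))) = -112307 / 8118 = -13.83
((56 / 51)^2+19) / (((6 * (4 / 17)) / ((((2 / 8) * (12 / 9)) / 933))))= 52555 / 10277928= 0.01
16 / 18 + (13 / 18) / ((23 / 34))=45 / 23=1.96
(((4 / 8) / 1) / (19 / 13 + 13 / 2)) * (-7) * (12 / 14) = -26 / 69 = -0.38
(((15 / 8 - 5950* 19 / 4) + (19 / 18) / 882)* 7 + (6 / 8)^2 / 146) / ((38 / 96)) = -262020742381 / 524286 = -499766.81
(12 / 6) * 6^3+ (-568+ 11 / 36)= -4885 / 36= -135.69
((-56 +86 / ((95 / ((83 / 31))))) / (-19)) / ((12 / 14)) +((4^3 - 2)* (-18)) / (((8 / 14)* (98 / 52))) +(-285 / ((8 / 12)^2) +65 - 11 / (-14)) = -360005569 / 223820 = -1608.46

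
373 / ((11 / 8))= 2984 / 11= 271.27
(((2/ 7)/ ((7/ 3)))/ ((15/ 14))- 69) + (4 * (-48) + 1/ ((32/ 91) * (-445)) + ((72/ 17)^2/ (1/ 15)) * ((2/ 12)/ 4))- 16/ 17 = -1443960857/ 5761504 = -250.62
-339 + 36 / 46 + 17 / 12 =-336.80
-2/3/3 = -2/9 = -0.22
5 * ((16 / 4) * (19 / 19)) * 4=80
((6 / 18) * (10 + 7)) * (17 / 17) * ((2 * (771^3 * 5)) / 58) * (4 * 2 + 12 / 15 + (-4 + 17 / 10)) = 168812327385 / 58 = 2910557368.71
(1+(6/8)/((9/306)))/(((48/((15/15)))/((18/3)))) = 53/16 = 3.31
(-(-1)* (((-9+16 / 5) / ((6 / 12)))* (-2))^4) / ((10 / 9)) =814787712 / 3125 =260732.07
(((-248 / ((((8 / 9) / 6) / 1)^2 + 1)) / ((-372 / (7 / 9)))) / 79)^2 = 142884 / 3463911025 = 0.00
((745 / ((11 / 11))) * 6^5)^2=33560239334400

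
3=3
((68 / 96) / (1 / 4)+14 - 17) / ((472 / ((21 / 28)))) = -1 / 3776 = -0.00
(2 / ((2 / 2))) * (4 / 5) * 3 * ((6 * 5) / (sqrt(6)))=24 * sqrt(6)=58.79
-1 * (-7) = 7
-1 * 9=-9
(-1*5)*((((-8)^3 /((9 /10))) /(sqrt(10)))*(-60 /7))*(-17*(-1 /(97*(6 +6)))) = -217600*sqrt(10) /6111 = -112.60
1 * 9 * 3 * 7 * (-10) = -1890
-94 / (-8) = 47 / 4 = 11.75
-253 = -253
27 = 27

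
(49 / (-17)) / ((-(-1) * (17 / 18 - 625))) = 882 / 190961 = 0.00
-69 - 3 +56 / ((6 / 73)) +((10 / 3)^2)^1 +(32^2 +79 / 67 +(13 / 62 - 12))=61082489 / 37386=1633.83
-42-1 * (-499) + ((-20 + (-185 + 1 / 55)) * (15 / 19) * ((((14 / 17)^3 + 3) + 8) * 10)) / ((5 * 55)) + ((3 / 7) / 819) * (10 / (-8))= 167921163975073 / 431694403140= 388.98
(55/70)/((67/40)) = 220/469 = 0.47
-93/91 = -1.02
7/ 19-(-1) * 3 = 64/ 19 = 3.37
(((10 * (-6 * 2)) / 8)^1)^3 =-3375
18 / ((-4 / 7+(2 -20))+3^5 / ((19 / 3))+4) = 798 / 1055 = 0.76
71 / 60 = 1.18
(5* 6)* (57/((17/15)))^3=18750791250/4913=3816566.51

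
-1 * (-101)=101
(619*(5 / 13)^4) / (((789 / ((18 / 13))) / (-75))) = -174093750 / 97650059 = -1.78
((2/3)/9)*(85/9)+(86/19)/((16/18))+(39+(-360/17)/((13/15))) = 83086873/4081428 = 20.36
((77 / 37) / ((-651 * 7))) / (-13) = 0.00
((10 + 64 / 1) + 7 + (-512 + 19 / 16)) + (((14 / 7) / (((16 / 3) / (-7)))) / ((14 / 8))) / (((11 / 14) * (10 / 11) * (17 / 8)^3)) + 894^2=313962697919 / 393040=798805.97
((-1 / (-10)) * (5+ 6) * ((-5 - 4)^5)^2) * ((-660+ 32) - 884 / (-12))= -21261249015831 / 10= -2126124901583.10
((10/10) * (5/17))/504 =5/8568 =0.00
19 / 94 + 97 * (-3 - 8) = -100279 / 94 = -1066.80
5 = 5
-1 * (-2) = 2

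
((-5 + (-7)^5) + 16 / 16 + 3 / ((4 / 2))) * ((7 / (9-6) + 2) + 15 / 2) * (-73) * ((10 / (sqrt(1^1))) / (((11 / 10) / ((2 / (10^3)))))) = 174247277 / 660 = 264011.03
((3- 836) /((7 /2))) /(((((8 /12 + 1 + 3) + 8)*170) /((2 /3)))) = -7 /95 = -0.07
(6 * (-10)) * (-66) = 3960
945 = 945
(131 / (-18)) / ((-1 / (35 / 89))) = 2.86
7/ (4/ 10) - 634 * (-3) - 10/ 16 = 15351/ 8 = 1918.88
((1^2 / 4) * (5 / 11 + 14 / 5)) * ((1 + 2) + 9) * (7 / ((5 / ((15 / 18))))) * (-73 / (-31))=91469 / 3410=26.82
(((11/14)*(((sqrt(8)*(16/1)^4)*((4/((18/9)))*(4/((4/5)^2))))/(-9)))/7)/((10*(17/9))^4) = -16422912*sqrt(2)/102313225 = -0.23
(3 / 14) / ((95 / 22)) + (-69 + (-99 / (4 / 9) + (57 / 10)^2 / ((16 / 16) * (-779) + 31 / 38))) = -38246838537 / 131098100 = -291.74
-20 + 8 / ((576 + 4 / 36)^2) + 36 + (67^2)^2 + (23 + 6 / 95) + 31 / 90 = 185277929000124581 / 9194404950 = 20151160.41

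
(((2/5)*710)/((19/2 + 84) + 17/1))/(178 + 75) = 568/55913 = 0.01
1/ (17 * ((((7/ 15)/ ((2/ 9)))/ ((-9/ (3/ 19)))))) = -190/ 119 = -1.60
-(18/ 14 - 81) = 558/ 7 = 79.71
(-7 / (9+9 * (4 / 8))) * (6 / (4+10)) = -2 / 9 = -0.22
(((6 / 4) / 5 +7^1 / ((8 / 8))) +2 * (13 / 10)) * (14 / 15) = 231 / 25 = 9.24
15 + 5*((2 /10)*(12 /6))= 17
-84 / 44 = -21 / 11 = -1.91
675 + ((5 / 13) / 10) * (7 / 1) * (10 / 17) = 149210 / 221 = 675.16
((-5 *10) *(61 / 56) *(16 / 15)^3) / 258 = -31232 / 121905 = -0.26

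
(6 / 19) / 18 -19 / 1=-1082 / 57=-18.98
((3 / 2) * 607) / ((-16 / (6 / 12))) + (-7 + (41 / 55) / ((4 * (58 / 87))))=-123811 / 3520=-35.17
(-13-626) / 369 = -71 / 41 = -1.73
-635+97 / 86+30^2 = 22887 / 86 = 266.13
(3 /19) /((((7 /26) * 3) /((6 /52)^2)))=0.00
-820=-820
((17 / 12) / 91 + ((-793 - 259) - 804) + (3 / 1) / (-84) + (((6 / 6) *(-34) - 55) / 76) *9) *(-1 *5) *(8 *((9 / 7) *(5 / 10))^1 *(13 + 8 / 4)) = 8713660275 / 12103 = 719958.71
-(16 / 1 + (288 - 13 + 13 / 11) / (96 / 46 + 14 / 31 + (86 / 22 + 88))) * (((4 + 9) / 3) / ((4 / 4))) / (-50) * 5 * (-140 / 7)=-9345428 / 56981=-164.01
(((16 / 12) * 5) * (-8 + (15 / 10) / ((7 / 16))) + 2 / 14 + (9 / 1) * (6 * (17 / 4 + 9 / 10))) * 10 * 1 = 7433 / 3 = 2477.67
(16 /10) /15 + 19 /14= 1.46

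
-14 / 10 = -7 / 5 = -1.40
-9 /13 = -0.69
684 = 684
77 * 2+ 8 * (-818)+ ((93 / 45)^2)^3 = -71898590069 / 11390625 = -6312.08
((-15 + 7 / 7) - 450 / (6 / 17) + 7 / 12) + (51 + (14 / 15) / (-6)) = -1237.57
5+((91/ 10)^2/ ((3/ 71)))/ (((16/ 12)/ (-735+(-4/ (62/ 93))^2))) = -410975749/ 400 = -1027439.37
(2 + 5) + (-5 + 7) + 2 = 11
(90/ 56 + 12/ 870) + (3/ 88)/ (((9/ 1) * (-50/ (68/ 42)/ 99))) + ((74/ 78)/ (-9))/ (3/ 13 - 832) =2724409381/ 1693315800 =1.61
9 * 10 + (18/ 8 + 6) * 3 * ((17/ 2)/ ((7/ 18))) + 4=17779/ 28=634.96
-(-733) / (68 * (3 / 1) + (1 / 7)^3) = 251419 / 69973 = 3.59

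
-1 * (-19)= 19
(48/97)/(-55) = -48/5335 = -0.01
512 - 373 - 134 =5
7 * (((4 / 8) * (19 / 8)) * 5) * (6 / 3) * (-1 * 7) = -4655 / 8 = -581.88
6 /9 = 2 /3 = 0.67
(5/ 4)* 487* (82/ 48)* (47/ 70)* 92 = 21584327/ 336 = 64239.07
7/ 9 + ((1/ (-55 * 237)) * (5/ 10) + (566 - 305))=20473637/ 78210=261.78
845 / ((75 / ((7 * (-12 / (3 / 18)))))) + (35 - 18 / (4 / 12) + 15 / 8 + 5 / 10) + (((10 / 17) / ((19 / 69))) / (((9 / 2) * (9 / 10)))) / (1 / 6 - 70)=-277469503433 / 48721320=-5695.03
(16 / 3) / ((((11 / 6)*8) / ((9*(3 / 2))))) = 54 / 11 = 4.91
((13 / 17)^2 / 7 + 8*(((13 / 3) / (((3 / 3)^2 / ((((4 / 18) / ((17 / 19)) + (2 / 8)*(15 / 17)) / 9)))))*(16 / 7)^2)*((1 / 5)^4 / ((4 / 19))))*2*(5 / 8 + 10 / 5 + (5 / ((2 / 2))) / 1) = 2.37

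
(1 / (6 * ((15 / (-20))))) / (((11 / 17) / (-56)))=1904 / 99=19.23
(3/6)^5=1/32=0.03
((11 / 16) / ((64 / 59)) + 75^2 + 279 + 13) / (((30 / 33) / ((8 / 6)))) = 66656227 / 7680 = 8679.20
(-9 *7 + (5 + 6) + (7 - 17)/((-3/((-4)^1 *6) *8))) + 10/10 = -61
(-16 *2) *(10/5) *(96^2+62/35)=-20647808/35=-589937.37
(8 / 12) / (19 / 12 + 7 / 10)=40 / 137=0.29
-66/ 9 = -22/ 3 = -7.33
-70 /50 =-7 /5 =-1.40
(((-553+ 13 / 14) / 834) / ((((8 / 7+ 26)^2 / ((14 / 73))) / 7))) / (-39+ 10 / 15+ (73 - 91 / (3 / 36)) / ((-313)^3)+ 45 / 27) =620553378389 / 18863786241348200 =0.00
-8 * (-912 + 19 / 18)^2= -537723218 / 81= -6638558.25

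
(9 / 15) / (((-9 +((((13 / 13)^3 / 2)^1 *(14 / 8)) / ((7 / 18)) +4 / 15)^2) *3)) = -720 / 9599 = -0.08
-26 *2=-52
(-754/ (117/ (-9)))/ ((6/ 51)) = 493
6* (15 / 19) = 90 / 19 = 4.74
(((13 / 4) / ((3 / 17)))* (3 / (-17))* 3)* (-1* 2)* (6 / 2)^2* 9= 3159 / 2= 1579.50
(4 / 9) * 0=0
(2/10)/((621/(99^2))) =363/115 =3.16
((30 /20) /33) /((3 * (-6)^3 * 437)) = -1 /6229872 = -0.00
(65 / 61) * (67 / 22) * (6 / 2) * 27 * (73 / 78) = 660285 / 2684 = 246.01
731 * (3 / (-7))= -2193 / 7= -313.29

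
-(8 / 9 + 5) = -53 / 9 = -5.89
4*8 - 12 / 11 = 30.91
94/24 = 47/12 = 3.92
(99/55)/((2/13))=117/10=11.70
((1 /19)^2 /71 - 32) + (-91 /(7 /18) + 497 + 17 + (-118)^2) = 363242533 /25631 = 14172.00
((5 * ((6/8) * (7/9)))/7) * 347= 1735/12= 144.58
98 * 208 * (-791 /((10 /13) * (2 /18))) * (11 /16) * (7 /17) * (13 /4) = -59011391439 /340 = -173562916.00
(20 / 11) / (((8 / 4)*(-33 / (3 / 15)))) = -2 / 363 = -0.01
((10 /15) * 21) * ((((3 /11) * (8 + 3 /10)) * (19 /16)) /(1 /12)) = 99351 /220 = 451.60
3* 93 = 279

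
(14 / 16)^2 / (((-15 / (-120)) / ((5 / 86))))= 245 / 688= 0.36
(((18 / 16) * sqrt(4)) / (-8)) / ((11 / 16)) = -9 / 22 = -0.41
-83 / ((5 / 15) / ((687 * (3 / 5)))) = -513189 / 5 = -102637.80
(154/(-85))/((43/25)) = -770/731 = -1.05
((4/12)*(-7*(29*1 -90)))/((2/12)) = 854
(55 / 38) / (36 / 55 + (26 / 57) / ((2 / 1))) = 9075 / 5534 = 1.64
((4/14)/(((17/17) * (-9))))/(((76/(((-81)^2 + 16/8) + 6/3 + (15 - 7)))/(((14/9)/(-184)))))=2191/94392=0.02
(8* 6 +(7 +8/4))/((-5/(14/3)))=-266/5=-53.20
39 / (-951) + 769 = 243760 / 317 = 768.96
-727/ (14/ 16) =-5816/ 7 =-830.86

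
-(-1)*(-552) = -552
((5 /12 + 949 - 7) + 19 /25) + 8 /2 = 284153 /300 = 947.18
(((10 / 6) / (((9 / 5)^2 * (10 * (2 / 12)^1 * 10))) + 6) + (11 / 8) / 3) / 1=4205 / 648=6.49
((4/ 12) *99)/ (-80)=-33/ 80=-0.41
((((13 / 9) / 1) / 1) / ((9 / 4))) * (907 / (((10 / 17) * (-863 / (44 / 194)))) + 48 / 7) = 982975604 / 237320685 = 4.14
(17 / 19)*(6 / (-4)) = -51 / 38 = -1.34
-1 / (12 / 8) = -2 / 3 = -0.67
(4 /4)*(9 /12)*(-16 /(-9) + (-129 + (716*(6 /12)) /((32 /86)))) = 626.18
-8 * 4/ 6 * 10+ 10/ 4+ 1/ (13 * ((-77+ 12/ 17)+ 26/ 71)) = -50.83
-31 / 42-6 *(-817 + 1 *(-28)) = 5069.26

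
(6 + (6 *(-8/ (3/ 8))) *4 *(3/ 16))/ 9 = -10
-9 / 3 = -3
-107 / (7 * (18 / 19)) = -2033 / 126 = -16.13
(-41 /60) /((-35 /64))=656 /525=1.25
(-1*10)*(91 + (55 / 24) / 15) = -32815 / 36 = -911.53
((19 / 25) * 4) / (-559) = -0.01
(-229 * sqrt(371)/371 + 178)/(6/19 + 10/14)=23674/137 - 4351 * sqrt(371)/7261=161.26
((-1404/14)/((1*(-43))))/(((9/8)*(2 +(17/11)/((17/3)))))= 6864/7525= 0.91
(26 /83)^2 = 676 /6889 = 0.10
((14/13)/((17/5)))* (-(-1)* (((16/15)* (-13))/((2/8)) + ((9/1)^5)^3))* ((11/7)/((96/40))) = 42699895419316.16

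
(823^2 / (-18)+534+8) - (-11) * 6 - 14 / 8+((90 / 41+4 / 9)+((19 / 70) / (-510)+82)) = -36938.50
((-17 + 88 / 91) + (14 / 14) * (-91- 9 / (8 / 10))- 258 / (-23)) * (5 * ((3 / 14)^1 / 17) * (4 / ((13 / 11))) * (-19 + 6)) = 147898245 / 498134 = 296.90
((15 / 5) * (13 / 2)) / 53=39 / 106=0.37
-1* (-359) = 359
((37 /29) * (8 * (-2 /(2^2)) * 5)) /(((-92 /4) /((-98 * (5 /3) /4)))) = -90650 /2001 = -45.30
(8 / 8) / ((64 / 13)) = 13 / 64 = 0.20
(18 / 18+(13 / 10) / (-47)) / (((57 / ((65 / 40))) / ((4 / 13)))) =457 / 53580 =0.01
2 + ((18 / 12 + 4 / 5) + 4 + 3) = 113 / 10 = 11.30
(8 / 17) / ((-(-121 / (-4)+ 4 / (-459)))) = -864 / 55523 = -0.02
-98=-98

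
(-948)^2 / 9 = 99856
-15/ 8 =-1.88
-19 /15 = -1.27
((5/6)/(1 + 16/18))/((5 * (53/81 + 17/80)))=9720/95489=0.10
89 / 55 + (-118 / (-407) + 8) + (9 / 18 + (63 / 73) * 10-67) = -1295447 / 27010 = -47.96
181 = 181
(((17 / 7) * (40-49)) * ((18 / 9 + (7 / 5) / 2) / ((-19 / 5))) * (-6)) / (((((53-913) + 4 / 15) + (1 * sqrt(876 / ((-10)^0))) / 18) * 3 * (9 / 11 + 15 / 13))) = 0.02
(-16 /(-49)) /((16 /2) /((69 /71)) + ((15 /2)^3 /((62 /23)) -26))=547584 /232653421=0.00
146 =146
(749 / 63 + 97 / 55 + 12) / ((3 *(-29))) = -12698 / 43065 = -0.29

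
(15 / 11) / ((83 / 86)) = 1290 / 913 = 1.41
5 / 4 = 1.25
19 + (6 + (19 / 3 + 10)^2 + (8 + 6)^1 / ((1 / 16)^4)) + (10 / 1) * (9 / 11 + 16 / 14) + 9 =636052301 / 693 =917824.39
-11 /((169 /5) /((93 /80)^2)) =-95139 /216320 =-0.44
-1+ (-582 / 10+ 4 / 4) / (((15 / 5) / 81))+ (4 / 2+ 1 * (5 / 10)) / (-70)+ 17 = -213981 / 140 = -1528.44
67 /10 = 6.70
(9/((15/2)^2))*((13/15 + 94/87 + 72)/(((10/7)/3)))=450338/18125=24.85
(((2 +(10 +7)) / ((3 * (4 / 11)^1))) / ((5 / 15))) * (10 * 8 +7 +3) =9405 / 2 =4702.50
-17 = -17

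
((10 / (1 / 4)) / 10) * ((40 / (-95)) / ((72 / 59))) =-236 / 171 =-1.38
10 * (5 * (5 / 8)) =125 / 4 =31.25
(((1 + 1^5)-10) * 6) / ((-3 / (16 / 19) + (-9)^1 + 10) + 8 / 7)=1792 / 53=33.81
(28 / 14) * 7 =14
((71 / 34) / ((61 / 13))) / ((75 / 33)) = 10153 / 51850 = 0.20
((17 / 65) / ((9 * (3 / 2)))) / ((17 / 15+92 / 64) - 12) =-544 / 264771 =-0.00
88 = 88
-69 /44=-1.57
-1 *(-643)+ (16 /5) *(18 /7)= 22793 /35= 651.23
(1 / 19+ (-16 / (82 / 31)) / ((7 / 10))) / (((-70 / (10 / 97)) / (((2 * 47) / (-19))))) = -4402302 / 70349153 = -0.06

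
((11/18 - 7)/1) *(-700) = 40250/9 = 4472.22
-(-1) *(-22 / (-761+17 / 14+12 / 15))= 1540 / 53129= 0.03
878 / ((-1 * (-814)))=439 / 407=1.08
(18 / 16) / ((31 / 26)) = 117 / 124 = 0.94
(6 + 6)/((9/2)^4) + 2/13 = 5206/28431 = 0.18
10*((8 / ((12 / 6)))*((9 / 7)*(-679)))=-34920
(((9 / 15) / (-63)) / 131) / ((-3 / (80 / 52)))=4 / 107289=0.00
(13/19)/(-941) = -0.00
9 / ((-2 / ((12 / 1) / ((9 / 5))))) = -30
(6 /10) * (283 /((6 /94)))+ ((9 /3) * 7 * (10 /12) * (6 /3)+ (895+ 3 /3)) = 3591.20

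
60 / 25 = 2.40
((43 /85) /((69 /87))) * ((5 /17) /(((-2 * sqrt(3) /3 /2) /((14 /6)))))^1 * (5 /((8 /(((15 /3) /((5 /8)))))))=-43645 * sqrt(3) /19941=-3.79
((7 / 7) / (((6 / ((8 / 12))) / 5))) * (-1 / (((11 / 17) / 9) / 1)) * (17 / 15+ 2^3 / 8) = -16.48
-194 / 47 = -4.13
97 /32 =3.03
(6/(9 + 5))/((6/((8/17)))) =4/119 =0.03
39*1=39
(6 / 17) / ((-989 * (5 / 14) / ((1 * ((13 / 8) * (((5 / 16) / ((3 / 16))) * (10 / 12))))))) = -455 / 201756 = -0.00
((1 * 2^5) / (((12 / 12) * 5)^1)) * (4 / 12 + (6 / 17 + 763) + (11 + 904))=2739616 / 255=10743.59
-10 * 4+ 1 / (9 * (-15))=-5401 / 135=-40.01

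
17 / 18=0.94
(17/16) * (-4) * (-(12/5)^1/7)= 51/35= 1.46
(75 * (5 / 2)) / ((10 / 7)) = 525 / 4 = 131.25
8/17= 0.47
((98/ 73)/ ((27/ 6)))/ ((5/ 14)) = 2744/ 3285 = 0.84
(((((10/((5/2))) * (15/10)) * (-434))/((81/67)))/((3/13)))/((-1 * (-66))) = -378014/2673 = -141.42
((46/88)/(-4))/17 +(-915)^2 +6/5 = 837226.19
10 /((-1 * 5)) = -2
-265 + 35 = -230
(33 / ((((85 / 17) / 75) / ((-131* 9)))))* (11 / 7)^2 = -70616205 / 49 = -1441147.04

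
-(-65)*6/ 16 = 195/ 8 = 24.38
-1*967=-967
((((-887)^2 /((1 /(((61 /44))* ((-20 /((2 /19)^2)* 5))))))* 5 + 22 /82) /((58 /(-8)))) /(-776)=-8748666.98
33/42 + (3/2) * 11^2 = 1276/7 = 182.29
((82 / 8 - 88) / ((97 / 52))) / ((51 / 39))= -52559 / 1649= -31.87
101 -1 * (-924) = 1025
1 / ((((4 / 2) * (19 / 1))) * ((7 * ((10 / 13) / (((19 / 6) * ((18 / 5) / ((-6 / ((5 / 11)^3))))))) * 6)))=-65 / 447216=-0.00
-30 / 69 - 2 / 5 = -96 / 115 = -0.83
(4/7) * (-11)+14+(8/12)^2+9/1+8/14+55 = 4582/63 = 72.73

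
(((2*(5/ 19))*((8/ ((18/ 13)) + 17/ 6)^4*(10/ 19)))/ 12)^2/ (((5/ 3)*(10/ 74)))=308173519387861328125/ 4308396846674688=71528.58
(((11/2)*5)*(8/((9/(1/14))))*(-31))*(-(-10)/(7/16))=-545600/441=-1237.19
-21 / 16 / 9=-7 / 48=-0.15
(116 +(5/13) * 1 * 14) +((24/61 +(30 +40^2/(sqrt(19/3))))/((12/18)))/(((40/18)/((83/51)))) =853.19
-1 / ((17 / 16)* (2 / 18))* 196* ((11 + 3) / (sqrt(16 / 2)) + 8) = -225792 / 17 - 98784* sqrt(2) / 17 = -21499.63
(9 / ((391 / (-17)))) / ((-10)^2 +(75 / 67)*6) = -603 / 164450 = -0.00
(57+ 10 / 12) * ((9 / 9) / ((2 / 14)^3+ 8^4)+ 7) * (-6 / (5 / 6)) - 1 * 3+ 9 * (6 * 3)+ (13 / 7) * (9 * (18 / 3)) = -130583314929 / 49172515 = -2655.62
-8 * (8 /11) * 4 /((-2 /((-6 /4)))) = -192 /11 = -17.45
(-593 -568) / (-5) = 1161 / 5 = 232.20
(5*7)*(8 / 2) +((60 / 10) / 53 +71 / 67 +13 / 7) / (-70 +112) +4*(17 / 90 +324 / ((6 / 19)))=33236809871 / 7829955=4244.83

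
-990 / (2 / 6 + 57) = -1485 / 86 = -17.27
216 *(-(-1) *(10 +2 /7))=15552 /7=2221.71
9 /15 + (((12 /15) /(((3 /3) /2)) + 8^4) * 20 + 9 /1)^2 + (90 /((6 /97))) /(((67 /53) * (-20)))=9001591321829 /1340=6717605464.05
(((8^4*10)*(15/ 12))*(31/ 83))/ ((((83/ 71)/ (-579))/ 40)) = -2609928192000/ 6889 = -378854433.44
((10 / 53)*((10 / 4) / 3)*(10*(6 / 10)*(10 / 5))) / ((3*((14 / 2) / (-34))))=-3400 / 1113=-3.05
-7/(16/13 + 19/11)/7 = -143/423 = -0.34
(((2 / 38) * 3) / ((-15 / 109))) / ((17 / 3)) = -0.20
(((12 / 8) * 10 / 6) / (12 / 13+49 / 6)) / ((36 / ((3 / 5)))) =13 / 2836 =0.00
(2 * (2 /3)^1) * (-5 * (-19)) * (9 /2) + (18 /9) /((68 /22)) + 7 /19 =184438 /323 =571.02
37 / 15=2.47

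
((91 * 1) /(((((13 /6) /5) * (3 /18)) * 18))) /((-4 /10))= -175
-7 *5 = -35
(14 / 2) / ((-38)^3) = -7 / 54872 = -0.00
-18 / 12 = -3 / 2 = -1.50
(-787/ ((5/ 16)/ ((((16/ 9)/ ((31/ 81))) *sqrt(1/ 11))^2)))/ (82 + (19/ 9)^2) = -21149724672/ 370143565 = -57.14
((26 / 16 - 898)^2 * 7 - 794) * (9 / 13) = 3239206839 / 832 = 3893277.45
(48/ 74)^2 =576/ 1369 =0.42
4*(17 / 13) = 68 / 13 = 5.23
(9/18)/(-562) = -1/1124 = -0.00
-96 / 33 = -32 / 11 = -2.91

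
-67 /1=-67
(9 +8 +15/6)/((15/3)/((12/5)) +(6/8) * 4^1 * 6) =234/241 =0.97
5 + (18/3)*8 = 53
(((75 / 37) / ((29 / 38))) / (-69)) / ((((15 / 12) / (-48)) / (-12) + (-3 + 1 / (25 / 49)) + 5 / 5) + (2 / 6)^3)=164160000 / 3381023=48.55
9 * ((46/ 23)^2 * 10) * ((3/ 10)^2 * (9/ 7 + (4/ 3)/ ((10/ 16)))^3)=277609674/ 214375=1294.97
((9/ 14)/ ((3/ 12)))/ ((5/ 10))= 36/ 7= 5.14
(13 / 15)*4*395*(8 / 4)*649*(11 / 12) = 14663506 / 9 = 1629278.44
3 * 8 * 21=504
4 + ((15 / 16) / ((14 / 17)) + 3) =1823 / 224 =8.14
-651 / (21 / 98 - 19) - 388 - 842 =-314376 / 263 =-1195.35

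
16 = 16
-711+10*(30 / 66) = -7771 / 11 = -706.45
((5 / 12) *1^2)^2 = 25 / 144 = 0.17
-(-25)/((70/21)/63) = 945/2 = 472.50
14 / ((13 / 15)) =210 / 13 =16.15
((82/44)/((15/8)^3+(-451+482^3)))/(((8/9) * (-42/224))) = -62976/630669803269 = -0.00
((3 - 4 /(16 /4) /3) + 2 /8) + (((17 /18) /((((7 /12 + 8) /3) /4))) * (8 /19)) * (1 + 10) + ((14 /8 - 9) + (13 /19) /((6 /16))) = 21175 /5871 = 3.61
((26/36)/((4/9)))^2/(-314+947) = 169/40512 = 0.00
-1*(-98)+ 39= 137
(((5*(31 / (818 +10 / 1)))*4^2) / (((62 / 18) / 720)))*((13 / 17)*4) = 748800 / 391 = 1915.09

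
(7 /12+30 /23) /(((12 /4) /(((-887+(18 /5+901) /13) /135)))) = -6920443 /1816425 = -3.81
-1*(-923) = 923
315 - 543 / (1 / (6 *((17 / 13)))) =-51291 / 13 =-3945.46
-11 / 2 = -5.50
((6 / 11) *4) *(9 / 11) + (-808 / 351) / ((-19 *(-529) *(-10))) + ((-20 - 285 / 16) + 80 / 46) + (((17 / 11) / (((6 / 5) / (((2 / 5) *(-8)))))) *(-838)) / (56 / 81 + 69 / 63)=65685752118086647 / 34594032741840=1898.76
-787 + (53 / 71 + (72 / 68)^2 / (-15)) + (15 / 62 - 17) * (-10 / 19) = -46983620947 / 60428455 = -777.51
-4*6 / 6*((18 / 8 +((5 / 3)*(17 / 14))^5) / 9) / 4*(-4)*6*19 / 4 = 89891059543 / 196036848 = 458.54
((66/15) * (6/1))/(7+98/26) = 429/175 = 2.45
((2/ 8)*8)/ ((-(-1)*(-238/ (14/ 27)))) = -2/ 459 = -0.00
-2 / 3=-0.67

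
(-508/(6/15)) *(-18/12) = 1905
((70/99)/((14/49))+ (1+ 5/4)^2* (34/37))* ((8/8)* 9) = 208843/3256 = 64.14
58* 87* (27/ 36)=7569/ 2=3784.50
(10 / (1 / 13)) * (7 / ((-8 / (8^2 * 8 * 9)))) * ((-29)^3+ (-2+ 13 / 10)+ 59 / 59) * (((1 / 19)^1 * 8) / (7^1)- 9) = -114283291725.47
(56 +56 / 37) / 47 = 2128 / 1739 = 1.22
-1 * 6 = -6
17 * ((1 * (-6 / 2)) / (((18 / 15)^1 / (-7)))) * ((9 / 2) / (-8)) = -5355 / 32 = -167.34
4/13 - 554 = -7198/13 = -553.69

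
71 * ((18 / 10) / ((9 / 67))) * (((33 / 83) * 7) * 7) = 7692069 / 415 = 18535.11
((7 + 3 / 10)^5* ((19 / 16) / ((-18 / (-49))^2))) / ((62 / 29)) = 2742572137030943 / 32140800000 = 85329.93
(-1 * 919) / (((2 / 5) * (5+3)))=-4595 / 16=-287.19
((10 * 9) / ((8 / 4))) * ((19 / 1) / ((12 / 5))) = 356.25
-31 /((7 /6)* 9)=-62 /21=-2.95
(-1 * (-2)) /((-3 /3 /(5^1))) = -10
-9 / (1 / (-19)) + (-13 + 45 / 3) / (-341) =58309 / 341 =170.99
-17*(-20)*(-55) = -18700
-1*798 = -798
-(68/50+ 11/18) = -887/450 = -1.97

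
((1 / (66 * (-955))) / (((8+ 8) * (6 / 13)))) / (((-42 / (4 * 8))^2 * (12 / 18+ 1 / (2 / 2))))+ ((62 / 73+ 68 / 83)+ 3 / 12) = 3231240986653 / 1684173575700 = 1.92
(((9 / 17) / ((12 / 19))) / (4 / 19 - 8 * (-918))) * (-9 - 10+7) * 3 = -9747 / 2372180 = -0.00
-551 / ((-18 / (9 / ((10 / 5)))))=551 / 4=137.75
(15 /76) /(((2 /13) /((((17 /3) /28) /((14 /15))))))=16575 /59584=0.28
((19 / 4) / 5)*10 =19 / 2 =9.50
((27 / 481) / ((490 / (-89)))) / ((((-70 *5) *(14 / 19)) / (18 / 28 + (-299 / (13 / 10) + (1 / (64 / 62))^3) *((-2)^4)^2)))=-2399155135119 / 1034773376000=-2.32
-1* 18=-18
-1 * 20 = -20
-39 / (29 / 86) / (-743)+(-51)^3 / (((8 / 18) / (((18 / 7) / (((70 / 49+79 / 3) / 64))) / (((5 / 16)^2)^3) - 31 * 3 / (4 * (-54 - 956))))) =-1205164722437915239648839 / 634376000500000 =-1899764053.95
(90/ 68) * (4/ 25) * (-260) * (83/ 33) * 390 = -54007.70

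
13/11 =1.18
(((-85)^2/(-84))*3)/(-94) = 7225/2632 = 2.75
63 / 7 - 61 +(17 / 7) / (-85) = -1821 / 35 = -52.03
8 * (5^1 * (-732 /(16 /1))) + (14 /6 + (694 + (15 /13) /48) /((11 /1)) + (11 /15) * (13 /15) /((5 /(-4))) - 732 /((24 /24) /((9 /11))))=-6084913111 /2574000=-2363.99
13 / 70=0.19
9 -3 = 6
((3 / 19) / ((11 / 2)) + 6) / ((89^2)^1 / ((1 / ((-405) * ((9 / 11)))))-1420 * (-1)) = -252 / 109654415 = -0.00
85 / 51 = 5 / 3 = 1.67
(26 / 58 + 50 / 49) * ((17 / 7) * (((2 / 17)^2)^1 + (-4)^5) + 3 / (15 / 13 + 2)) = -3616046811 / 990437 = -3650.96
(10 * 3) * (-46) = -1380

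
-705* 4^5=-721920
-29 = -29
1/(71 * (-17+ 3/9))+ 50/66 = 88651/117150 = 0.76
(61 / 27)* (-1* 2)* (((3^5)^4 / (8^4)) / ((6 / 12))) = -7877549943 / 1024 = -7692919.87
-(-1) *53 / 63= 53 / 63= 0.84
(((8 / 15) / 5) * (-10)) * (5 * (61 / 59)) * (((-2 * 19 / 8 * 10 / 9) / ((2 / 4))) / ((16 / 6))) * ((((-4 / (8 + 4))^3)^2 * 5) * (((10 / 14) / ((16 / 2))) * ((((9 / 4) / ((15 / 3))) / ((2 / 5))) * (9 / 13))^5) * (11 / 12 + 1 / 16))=1206216066375 / 321585695162368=0.00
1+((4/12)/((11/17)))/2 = 83/66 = 1.26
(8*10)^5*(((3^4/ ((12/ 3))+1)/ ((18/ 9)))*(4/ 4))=34816000000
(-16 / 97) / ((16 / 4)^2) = -1 / 97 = -0.01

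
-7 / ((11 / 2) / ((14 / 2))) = -98 / 11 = -8.91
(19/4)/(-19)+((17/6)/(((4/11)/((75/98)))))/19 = 951/14896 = 0.06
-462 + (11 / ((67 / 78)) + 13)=-29225 / 67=-436.19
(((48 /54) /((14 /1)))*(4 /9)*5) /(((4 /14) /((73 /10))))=292 /81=3.60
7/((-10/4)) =-14/5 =-2.80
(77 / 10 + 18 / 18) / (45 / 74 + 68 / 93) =299367 / 46085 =6.50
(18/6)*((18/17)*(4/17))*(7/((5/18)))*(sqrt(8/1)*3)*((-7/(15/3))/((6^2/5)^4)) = -1225*sqrt(2)/20808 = -0.08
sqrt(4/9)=0.67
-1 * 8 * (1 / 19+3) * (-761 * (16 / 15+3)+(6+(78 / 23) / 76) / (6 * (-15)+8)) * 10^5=7718592377360000 / 1021269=7557844580.97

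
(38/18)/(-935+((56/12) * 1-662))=-0.00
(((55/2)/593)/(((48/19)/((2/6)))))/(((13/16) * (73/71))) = 74195/10129626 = 0.01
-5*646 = -3230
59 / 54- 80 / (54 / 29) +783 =40021 / 54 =741.13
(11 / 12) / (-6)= -11 / 72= -0.15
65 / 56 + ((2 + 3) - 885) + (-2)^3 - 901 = -100119 / 56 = -1787.84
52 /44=13 /11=1.18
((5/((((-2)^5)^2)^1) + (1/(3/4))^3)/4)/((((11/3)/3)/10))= 4.86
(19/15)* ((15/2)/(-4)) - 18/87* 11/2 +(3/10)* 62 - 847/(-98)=192687/8120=23.73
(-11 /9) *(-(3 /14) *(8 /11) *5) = 20 /21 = 0.95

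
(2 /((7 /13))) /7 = 26 /49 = 0.53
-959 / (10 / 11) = -10549 / 10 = -1054.90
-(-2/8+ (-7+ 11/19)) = 507/76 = 6.67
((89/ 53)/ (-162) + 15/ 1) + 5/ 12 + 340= 6103037/ 17172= 355.41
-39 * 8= -312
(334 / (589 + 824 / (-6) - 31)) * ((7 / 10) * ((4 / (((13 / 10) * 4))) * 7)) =24549 / 8203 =2.99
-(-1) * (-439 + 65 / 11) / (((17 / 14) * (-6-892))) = 33348 / 83963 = 0.40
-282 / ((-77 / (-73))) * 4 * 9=-741096 / 77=-9624.62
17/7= 2.43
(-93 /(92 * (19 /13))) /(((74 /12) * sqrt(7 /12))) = -0.15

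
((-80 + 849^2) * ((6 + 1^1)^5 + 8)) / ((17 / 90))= 1090703125350 / 17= 64159007373.53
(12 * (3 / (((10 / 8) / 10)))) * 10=2880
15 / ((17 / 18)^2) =4860 / 289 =16.82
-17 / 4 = -4.25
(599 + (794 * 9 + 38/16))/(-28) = -61979/224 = -276.69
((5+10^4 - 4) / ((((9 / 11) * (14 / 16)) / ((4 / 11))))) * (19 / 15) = 6080608 / 945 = 6434.51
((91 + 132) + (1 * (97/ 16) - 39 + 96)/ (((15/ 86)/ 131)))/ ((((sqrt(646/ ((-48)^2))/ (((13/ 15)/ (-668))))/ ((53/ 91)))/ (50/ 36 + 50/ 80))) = -8776972409 * sqrt(646)/ 1631175840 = -136.76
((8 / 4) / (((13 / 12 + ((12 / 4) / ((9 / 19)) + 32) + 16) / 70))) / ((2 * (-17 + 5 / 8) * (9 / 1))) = -64 / 7467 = -0.01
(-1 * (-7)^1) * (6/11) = 42/11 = 3.82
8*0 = 0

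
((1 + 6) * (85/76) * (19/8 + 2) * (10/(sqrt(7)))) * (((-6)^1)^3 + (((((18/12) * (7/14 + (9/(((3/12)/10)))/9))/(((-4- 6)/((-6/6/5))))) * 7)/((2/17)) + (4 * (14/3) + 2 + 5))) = -84281155 * sqrt(7)/14592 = -15281.45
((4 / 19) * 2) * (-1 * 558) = -4464 / 19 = -234.95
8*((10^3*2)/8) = 2000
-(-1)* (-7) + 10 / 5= -5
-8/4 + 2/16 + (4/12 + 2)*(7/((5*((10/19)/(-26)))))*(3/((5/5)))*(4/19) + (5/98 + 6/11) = -11124801/107800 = -103.20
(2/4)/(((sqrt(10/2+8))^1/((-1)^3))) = -sqrt(13)/26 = -0.14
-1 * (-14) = 14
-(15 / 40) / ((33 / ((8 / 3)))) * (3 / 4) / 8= -1 / 352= -0.00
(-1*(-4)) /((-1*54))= -2 /27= -0.07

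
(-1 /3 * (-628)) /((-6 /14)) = -4396 /9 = -488.44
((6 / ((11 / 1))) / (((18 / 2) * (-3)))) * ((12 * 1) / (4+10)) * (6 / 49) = -8 / 3773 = -0.00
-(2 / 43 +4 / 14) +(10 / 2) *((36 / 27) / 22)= -290 / 9933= -0.03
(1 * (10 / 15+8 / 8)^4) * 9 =625 / 9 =69.44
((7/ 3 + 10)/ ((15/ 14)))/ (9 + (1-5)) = 518/ 225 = 2.30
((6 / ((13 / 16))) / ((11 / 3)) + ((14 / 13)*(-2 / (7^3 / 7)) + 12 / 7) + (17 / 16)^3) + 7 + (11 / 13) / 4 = 12.10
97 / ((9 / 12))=388 / 3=129.33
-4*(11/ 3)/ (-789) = 0.02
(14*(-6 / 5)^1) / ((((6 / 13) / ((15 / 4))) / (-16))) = 2184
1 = 1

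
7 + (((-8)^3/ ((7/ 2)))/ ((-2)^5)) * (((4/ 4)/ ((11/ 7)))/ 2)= 93/ 11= 8.45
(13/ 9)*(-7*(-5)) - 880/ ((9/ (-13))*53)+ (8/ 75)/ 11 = 9778897/ 131175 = 74.55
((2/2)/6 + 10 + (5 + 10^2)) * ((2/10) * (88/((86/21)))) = 494.95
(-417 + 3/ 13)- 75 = -491.77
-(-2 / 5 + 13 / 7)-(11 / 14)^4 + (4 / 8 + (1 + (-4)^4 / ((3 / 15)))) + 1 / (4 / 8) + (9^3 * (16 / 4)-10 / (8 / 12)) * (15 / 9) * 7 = 6747129187 / 192080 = 35126.66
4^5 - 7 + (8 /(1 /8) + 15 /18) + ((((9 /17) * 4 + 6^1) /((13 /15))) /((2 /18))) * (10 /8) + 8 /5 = 3940894 /3315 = 1188.81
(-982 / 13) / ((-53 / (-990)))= -1411.00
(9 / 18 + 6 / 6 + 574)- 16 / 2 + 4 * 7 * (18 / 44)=12737 / 22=578.95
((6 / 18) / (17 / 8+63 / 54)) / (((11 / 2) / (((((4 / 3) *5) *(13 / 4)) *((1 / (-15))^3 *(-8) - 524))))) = -209.04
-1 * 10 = -10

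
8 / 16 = 1 / 2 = 0.50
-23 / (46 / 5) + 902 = 1799 / 2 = 899.50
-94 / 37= -2.54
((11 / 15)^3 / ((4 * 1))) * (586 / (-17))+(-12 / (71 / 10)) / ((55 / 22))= -33196793 / 8147250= -4.07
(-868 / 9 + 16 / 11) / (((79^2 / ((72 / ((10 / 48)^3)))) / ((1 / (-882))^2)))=-9629696 / 61811644125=-0.00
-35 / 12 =-2.92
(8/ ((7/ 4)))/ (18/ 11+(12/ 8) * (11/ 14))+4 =4876/ 867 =5.62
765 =765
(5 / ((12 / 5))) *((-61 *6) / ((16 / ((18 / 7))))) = -13725 / 112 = -122.54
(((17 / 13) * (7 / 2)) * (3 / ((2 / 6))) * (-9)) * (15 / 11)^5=-7319615625 / 4187326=-1748.04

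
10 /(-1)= -10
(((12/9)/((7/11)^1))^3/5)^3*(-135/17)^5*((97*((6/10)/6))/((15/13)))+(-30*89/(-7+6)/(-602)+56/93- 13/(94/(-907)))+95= -35594901380466948278948897/21538042259669649294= -1652652.59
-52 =-52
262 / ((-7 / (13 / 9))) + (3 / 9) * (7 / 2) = -6665 / 126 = -52.90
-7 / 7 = -1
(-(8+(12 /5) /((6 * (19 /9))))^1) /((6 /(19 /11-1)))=-3112 /3135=-0.99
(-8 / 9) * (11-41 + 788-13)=-5960 / 9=-662.22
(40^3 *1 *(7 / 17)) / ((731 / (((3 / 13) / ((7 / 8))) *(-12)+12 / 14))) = -13440000 / 161551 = -83.19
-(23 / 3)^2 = -529 / 9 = -58.78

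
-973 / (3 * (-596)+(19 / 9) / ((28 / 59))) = 0.55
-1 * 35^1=-35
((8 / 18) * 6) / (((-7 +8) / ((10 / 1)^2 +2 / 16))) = 267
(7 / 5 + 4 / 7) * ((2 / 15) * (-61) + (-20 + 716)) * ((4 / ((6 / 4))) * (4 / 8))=135608 / 75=1808.11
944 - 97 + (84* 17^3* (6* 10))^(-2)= 519323543185708801/613132872710400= 847.00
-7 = -7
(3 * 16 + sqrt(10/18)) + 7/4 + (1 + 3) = 54.50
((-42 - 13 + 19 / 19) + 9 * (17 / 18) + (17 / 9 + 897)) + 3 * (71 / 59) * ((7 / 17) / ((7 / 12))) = 15453091 / 18054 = 855.94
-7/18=-0.39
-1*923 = -923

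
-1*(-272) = 272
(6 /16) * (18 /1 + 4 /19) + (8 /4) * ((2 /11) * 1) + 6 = 11029 /836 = 13.19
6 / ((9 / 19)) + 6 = 56 / 3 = 18.67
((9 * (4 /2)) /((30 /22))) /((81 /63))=154 /15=10.27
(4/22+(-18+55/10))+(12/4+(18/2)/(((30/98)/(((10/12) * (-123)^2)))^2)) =671680563529/44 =15265467352.93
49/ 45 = 1.09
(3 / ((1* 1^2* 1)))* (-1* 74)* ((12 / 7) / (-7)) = 2664 / 49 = 54.37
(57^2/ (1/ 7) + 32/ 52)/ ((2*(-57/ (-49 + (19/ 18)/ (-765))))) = 199501012583/ 20407140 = 9776.04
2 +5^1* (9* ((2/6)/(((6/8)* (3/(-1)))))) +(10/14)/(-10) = -199/42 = -4.74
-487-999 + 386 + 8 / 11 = -12092 / 11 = -1099.27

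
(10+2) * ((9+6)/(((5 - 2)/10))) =600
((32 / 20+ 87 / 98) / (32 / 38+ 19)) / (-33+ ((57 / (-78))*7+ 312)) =23161 / 50594705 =0.00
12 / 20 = 3 / 5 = 0.60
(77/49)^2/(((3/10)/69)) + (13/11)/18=5510977/9702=568.02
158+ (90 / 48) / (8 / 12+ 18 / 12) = 8261 / 52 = 158.87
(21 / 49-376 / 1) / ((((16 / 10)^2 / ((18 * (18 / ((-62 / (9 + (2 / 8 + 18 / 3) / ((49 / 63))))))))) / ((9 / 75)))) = 304730019 / 194432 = 1567.28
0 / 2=0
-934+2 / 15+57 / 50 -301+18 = -1215.73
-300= -300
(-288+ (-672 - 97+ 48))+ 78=-931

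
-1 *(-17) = 17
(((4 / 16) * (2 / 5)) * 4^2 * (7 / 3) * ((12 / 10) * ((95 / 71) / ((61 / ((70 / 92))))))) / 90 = 3724 / 4482585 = 0.00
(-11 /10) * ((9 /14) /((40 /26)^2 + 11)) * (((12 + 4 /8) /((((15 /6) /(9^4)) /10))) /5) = -12196899 /3514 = -3470.94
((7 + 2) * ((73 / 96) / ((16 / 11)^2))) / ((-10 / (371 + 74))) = -2358411 / 16384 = -143.95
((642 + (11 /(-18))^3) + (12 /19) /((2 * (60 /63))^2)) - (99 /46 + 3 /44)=896716795001 /1401721200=639.73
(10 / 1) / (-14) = -5 / 7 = -0.71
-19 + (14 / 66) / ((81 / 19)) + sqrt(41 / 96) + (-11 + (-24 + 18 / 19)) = -2691857 / 50787 + sqrt(246) / 24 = -52.35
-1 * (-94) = 94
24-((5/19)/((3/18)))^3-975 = -954.94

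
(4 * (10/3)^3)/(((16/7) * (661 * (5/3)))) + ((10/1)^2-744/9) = 103466/5949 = 17.39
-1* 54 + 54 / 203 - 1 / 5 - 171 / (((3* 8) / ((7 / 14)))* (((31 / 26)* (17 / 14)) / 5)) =-141722269 / 2139620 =-66.24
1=1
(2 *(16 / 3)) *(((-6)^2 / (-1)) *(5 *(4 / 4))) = -1920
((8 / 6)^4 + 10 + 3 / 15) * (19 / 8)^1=31.73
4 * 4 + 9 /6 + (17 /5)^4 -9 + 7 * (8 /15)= 547001 /3750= 145.87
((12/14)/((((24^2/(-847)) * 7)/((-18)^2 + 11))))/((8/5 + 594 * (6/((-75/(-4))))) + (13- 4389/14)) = 1013375/1828176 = 0.55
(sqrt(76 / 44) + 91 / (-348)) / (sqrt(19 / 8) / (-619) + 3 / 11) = -767088322 / 799973497 - 6815809 * sqrt(38) / 4799840982 + 258742 * sqrt(22) / 27585293 + 9195864 * sqrt(209) / 27585293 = 3.90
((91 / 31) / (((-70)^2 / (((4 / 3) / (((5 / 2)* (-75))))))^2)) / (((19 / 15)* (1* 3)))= 52 / 31961302734375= 0.00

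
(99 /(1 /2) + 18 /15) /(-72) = -83 /30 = -2.77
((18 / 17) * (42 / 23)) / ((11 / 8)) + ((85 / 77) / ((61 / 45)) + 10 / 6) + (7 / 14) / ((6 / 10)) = 17338777 / 3673054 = 4.72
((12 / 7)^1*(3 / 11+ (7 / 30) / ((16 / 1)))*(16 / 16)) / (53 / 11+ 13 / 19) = 28823 / 322000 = 0.09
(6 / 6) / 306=1 / 306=0.00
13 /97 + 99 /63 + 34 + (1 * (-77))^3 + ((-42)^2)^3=3726742592513 /679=5488575246.71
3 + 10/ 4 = 5.50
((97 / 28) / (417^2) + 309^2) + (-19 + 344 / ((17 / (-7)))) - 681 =7833409404797 / 82771164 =94639.35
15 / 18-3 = -13 / 6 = -2.17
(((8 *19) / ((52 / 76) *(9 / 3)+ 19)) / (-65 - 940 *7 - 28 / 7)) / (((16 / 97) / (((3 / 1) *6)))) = -315153 / 2659600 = -0.12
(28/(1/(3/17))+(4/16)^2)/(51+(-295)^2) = 1361/23684672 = 0.00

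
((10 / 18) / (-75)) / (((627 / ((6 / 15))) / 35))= -14 / 84645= -0.00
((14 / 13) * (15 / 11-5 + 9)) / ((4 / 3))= 1239 / 286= 4.33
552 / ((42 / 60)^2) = 55200 / 49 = 1126.53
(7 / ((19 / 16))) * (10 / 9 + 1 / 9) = 1232 / 171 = 7.20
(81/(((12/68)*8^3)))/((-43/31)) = -14229/22016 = -0.65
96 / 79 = 1.22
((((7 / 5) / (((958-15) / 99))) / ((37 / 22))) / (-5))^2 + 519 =394888480089891 / 760863675625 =519.00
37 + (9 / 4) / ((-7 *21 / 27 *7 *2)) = 101447 / 2744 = 36.97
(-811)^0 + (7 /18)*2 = 16 /9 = 1.78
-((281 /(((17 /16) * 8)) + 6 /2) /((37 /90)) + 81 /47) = -2643939 /29563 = -89.43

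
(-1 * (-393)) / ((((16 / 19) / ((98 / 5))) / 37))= 13537671 / 40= 338441.78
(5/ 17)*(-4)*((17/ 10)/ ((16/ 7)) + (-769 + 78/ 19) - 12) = 2359499/ 2584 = 913.12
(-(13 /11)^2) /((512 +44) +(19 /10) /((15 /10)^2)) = -7605 /3032018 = -0.00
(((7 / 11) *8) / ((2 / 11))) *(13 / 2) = 182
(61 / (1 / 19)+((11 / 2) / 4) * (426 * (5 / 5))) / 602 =997 / 344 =2.90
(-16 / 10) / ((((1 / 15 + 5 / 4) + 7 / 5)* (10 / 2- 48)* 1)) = 0.01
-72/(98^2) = -18/2401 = -0.01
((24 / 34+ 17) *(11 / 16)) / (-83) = -3311 / 22576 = -0.15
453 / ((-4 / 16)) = -1812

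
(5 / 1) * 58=290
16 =16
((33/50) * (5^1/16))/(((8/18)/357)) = 106029/640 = 165.67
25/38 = 0.66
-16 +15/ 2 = -17/ 2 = -8.50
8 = 8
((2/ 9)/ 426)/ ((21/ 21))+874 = 1675459/ 1917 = 874.00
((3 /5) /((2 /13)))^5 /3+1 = 30174733 /100000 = 301.75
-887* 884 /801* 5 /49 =-3920540 /39249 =-99.89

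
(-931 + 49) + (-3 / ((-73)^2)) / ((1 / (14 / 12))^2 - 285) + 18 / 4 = -43423169887 / 49485094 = -877.50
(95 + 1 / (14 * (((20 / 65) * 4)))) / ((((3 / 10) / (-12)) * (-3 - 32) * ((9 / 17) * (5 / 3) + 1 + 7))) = 361981 / 29596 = 12.23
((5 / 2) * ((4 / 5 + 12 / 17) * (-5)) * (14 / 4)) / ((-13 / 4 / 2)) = 8960 / 221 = 40.54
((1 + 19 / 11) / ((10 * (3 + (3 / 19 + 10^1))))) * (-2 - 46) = -1368 / 1375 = -0.99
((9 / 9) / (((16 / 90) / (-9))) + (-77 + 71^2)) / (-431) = -39307 / 3448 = -11.40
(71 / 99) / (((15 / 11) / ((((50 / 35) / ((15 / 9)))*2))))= 284 / 315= 0.90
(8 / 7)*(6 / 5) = 48 / 35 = 1.37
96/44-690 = -687.82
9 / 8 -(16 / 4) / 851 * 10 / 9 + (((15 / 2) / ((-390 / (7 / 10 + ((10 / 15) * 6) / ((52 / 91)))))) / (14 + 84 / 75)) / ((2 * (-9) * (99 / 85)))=867330271 / 774232992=1.12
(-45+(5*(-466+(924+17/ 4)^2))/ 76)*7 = 481878915/ 1216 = 396282.00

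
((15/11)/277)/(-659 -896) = -3/947617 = -0.00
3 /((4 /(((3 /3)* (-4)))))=-3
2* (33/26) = 33/13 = 2.54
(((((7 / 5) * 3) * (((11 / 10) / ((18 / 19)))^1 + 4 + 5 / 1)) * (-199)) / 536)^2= 6491269553209 / 25856640000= 251.05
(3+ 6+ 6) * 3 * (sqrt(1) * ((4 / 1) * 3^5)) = 43740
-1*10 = -10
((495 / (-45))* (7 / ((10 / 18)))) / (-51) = 231 / 85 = 2.72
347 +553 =900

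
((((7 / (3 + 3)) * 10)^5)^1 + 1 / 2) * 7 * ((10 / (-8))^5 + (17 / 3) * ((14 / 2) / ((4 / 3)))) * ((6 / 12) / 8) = 6700861357463 / 2654208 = 2524618.02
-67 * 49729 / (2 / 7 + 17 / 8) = -186583208 / 135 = -1382097.84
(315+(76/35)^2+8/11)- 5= 4250586/13475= 315.44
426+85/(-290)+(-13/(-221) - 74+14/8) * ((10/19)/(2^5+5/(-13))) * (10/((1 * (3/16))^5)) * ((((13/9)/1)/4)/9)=-250829220275191/151552683342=-1655.06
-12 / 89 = -0.13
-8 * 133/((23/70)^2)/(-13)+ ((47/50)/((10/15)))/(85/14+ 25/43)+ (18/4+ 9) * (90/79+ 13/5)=14665453321813/18132070125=808.81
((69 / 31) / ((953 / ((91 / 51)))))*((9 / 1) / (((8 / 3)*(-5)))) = -56511 / 20089240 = -0.00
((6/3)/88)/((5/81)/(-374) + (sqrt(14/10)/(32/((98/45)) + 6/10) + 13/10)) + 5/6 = 153816524405873905/180773414058160488- 10637457501825* sqrt(35)/60257804686053496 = 0.85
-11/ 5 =-2.20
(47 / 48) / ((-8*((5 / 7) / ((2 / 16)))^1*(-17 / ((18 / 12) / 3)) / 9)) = 987 / 174080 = 0.01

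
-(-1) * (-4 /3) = -4 /3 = -1.33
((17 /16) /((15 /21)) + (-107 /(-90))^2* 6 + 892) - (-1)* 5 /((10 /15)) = 9822257 /10800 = 909.47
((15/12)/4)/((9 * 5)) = 1/144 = 0.01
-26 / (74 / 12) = -156 / 37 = -4.22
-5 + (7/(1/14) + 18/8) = 381/4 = 95.25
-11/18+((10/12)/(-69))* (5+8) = -53/69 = -0.77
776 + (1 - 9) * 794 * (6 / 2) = -18280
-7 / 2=-3.50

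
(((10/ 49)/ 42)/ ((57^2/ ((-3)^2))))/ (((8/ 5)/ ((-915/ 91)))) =-7625/ 90143144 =-0.00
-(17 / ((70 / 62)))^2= -277729 / 1225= -226.72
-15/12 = -1.25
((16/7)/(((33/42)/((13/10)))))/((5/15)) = 624/55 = 11.35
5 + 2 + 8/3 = 29/3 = 9.67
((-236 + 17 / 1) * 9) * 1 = -1971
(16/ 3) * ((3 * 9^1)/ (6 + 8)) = 72/ 7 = 10.29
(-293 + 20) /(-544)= 273 /544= 0.50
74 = 74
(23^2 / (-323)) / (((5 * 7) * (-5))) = 529 / 56525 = 0.01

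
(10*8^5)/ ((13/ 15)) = 4915200/ 13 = 378092.31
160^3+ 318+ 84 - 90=4096312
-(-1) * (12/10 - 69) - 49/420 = -815/12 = -67.92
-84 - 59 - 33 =-176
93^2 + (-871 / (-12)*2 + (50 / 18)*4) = 8805.28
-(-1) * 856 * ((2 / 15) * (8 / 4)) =228.27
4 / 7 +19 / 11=177 / 77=2.30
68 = 68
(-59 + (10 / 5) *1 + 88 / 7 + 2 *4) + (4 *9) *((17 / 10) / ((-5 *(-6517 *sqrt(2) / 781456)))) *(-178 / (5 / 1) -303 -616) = -570673091664 *sqrt(2) / 814625 -255 / 7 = -990742.12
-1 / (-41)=1 / 41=0.02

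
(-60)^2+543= 4143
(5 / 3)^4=625 / 81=7.72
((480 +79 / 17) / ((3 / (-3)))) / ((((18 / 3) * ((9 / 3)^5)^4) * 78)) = -8239 / 27740856694356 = -0.00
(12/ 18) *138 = 92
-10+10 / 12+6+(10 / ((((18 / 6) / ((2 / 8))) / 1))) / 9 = -83 / 27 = -3.07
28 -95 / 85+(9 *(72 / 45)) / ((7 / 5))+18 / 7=4729 / 119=39.74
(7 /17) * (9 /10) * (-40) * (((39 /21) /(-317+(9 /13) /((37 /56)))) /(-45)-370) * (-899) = -3746703473036 /759865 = -4930748.85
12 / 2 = 6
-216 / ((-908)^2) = -27 / 103058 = -0.00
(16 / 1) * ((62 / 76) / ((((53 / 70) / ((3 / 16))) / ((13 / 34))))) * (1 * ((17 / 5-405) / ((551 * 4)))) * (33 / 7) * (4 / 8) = -0.53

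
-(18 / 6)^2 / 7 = -9 / 7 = -1.29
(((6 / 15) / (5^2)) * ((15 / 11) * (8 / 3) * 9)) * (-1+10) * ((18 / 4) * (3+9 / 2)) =8748 / 55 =159.05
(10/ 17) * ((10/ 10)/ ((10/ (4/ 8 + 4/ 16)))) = 3/ 68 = 0.04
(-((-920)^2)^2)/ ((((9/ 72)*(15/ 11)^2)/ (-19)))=58559552534755.56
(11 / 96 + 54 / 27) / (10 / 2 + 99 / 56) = 0.31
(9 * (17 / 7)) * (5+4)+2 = 1391 / 7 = 198.71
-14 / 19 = -0.74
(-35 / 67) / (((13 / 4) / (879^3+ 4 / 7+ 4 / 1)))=-95081202100 / 871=-109163263.03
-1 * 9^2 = -81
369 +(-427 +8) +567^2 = 321439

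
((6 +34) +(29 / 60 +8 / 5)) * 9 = 1515 / 4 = 378.75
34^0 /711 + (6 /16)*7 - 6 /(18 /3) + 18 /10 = 97447 /28440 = 3.43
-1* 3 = -3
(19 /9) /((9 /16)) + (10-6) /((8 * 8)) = 4945 /1296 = 3.82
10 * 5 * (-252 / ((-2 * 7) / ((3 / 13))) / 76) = 675 / 247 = 2.73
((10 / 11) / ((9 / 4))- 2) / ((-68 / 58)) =2291 / 1683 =1.36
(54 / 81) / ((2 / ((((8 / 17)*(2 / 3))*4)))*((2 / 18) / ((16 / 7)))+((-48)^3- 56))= -1024 / 169955209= -0.00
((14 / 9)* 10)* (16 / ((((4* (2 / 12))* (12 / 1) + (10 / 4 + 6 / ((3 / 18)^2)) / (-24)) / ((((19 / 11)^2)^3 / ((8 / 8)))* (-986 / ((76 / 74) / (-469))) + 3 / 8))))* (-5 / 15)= 759202283076836480 / 845034597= 898427455.84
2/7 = 0.29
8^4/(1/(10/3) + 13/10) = 2560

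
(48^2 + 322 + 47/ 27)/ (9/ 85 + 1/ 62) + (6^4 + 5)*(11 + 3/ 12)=2512004665/ 69444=36173.10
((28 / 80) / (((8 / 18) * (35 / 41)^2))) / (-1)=-15129 / 14000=-1.08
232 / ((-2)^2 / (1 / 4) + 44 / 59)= 3422 / 247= 13.85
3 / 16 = 0.19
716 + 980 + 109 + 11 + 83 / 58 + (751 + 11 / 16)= 1192071 / 464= 2569.12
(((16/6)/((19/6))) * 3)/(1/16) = 768/19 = 40.42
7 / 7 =1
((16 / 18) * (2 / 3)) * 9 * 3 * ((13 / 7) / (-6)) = -104 / 21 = -4.95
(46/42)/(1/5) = 115/21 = 5.48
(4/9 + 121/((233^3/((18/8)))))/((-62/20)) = -1011995965/7058330046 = -0.14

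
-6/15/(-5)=2/25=0.08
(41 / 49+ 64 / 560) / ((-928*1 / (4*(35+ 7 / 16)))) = -18873 / 129920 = -0.15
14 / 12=1.17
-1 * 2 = -2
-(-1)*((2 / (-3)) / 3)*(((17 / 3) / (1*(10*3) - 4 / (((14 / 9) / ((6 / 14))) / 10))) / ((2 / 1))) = -833 / 25110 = -0.03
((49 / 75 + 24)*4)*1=7396 / 75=98.61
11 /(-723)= -11 /723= -0.02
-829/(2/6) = -2487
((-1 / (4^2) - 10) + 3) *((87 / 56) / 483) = -3277 / 144256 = -0.02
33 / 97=0.34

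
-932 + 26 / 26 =-931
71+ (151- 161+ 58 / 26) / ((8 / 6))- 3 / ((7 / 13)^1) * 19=-14809 / 364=-40.68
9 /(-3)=-3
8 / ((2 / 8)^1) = 32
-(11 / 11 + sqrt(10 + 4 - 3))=-sqrt(11) - 1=-4.32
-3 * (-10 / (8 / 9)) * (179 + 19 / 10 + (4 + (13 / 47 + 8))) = 2451411 / 376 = 6519.71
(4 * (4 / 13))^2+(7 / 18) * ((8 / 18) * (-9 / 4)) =3425 / 3042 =1.13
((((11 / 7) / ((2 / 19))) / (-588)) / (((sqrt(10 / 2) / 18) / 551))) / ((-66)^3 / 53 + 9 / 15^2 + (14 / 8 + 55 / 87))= 7964972235 *sqrt(5) / 857533727533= 0.02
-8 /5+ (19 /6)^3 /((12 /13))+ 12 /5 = 456203 /12960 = 35.20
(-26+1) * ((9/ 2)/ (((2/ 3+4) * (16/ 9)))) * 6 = -18225/ 224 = -81.36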